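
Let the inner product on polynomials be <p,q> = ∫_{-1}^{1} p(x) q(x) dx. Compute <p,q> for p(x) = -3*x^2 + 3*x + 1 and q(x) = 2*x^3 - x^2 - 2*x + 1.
<p,q> = -16/15

Expand the product: p(x)·q(x) = -6*x^5 + 9*x^4 + 5*x^3 - 10*x^2 + x + 1.
∫_{-1}^{1} of each monomial x^k gives [2/(k+1) if k even, 0 if k odd]. Integrating term-by-term (or equivalently evaluating the antiderivative F(x) = -x^6 + 9*x^5/5 + 5*x^4/4 - 10*x^3/3 + x^2/2 + x at the endpoints):
  F(1) − F(−1) = 13/60 − (77/60) = -16/15.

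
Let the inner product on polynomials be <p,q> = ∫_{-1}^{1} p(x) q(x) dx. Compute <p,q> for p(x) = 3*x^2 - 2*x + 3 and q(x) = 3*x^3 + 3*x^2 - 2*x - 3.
<p,q> = -212/15

Expand the product: p(x)·q(x) = 9*x^5 + 3*x^4 - 3*x^3 + 4*x^2 - 9.
∫_{-1}^{1} of each monomial x^k gives [2/(k+1) if k even, 0 if k odd]. Integrating term-by-term (or equivalently evaluating the antiderivative F(x) = 3*x^6/2 + 3*x^5/5 - 3*x^4/4 + 4*x^3/3 - 9*x at the endpoints):
  F(1) − F(−1) = -379/60 − (469/60) = -212/15.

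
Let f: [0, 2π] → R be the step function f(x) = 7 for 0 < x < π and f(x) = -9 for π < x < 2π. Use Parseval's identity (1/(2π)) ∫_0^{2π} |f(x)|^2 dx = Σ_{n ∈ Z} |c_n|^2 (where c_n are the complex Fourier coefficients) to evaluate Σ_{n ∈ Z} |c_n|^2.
Σ |c_n|^2 = 65

Parseval equates the L^2 energy of f (normalised by 1/(2π)) with the ℓ^2 sum of its Fourier coefficients: (1/(2π)) ∫_0^{2π} |f|^2 = Σ |c_n|^2.
Compute the left side: (1/(2π)) [∫_0^π 7^2 dx + ∫_π^{2π} (-9)^2 dx] = (1/(2π)) · (49π + 81π) = (49 + 81)/2 = 65.
So Σ_{n ∈ Z} |c_n|^2 = 65.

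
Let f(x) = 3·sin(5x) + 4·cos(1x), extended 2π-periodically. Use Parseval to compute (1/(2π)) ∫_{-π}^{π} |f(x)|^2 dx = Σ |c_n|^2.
Σ |c_n|^2 = 25/2

Expand |f|^2 and use orthogonality of {sin(nx), cos(mx)} on [-π, π]:
  ∫_{-π}^{π} sin(nx)^2 dx = π, ∫ cos(mx)^2 dx = π, and cross terms integrate to 0.
So ∫_{-π}^{π} f(x)^2 dx = 3^2 · π + 4^2 · π = (9 + 16)π.
Divide by 2π: (9 + 16)/2 = 25/2.
By Parseval, this equals Σ |c_n|^2.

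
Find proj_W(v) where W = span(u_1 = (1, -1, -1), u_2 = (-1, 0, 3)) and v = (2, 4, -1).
proj_W(v) = (-11/14, 15/7, -27/14)

Set up U = [u_1 | ... | u_2] ∈ R^(3×2). The projector onto W = col(U) is P = U (U^T U)^(-1) U^T.
Compute U^T U =
  [3, -4]
  [-4, 10],
and U^T v = (-1, -5).
Solve U^T U · c = U^T v for the coefficients: c = (-15/7, -19/14). The projection is proj_W(v) = U c.
Check: (v - proj_W(v)) · u_1 = 0  (should be 0).
Check: (v - proj_W(v)) · u_2 = 0  (should be 0).
Result: proj_W(v) = (-11/14, 15/7, -27/14).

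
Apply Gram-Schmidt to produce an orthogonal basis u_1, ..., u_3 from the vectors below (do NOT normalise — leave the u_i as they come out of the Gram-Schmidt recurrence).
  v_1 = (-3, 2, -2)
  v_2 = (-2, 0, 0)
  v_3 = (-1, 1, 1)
Orthogonal basis:
  u_1 = (-3, 2, -2)
  u_2 = (-16/17, -12/17, 12/17)
  u_3 = (0, 1, 1)

Apply the Gram-Schmidt recurrence
  u_1 = v_1
  u_i = v_i − Σ_{j<i} ((v_i · u_j) / (u_j · u_j)) · u_j.

Step by step this gives:
  u_1 = (-3, 2, -2)
  u_2 = (-16/17, -12/17, 12/17)
  u_3 = (0, 1, 1)

Orthogonality check:
  u_2 · u_1 = 0 (should be 0)
  u_3 · u_1 = 0 (should be 0)
  u_3 · u_2 = 0 (should be 0)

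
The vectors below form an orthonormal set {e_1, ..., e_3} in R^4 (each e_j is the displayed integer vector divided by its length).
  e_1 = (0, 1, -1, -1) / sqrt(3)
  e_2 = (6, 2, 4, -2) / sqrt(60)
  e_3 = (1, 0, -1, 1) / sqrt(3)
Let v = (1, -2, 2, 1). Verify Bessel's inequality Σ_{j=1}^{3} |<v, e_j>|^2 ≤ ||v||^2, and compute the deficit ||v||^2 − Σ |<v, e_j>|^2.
Σ |<v, e_j>|^2 = 47/5; ||v||^2 = 10; deficit = 3/5

Write each e_j = u_j / sqrt(<u_j, u_j>) where u_j is the displayed integer vector. Then <v, e_j> = <v, u_j> / sqrt(<u_j, u_j>), so |<v, e_j>|^2 = <v, u_j>^2 / <u_j, u_j>.
Coefficients: <v, e_1> = -5/sqrt(3), <v, e_2> = 8/sqrt(60), <v, e_3> = 0/sqrt(3).
Square and sum: Σ |<v, e_j>|^2 = 47/5.
Compute ||v||^2 = v·v = 10.
Deficit = 10 − 47/5 = 3/5 ≥ 0, confirming Bessel's inequality. (The deficit equals ||v − Σ <v,e_j> e_j||^2, the squared distance from v to span{e_j}.)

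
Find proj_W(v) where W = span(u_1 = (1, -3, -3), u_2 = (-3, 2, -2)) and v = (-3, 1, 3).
proj_W(v) = (-195/157, 410/157, 310/157)

Set up U = [u_1 | ... | u_2] ∈ R^(3×2). The projector onto W = col(U) is P = U (U^T U)^(-1) U^T.
Compute U^T U =
  [19, -3]
  [-3, 17],
and U^T v = (-15, 5).
Solve U^T U · c = U^T v for the coefficients: c = (-120/157, 25/157). The projection is proj_W(v) = U c.
Check: (v - proj_W(v)) · u_1 = 0  (should be 0).
Check: (v - proj_W(v)) · u_2 = 0  (should be 0).
Result: proj_W(v) = (-195/157, 410/157, 310/157).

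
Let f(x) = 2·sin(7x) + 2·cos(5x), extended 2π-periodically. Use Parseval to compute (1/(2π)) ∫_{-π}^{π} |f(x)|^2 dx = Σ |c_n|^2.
Σ |c_n|^2 = 4

Expand |f|^2 and use orthogonality of {sin(nx), cos(mx)} on [-π, π]:
  ∫_{-π}^{π} sin(nx)^2 dx = π, ∫ cos(mx)^2 dx = π, and cross terms integrate to 0.
So ∫_{-π}^{π} f(x)^2 dx = 2^2 · π + 2^2 · π = (4 + 4)π.
Divide by 2π: (4 + 4)/2 = 4.
By Parseval, this equals Σ |c_n|^2.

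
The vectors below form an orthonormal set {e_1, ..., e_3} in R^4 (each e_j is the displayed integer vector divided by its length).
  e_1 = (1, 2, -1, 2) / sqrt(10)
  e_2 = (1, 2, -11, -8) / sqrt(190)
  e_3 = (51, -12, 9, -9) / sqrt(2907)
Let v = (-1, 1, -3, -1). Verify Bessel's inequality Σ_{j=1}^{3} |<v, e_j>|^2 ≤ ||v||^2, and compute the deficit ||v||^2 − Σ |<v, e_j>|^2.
Σ |<v, e_j>|^2 = 203/17; ||v||^2 = 12; deficit = 1/17

Write each e_j = u_j / sqrt(<u_j, u_j>) where u_j is the displayed integer vector. Then <v, e_j> = <v, u_j> / sqrt(<u_j, u_j>), so |<v, e_j>|^2 = <v, u_j>^2 / <u_j, u_j>.
Coefficients: <v, e_1> = 2/sqrt(10), <v, e_2> = 42/sqrt(190), <v, e_3> = -81/sqrt(2907).
Square and sum: Σ |<v, e_j>|^2 = 203/17.
Compute ||v||^2 = v·v = 12.
Deficit = 12 − 203/17 = 1/17 ≥ 0, confirming Bessel's inequality. (The deficit equals ||v − Σ <v,e_j> e_j||^2, the squared distance from v to span{e_j}.)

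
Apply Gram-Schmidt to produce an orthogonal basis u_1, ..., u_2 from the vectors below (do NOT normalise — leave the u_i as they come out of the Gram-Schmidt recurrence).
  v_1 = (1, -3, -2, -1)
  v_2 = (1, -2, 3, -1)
Orthogonal basis:
  u_1 = (1, -3, -2, -1)
  u_2 = (13/15, -8/5, 49/15, -13/15)

Apply the Gram-Schmidt recurrence
  u_1 = v_1
  u_i = v_i − Σ_{j<i} ((v_i · u_j) / (u_j · u_j)) · u_j.

Step by step this gives:
  u_1 = (1, -3, -2, -1)
  u_2 = (13/15, -8/5, 49/15, -13/15)

Orthogonality check:
  u_2 · u_1 = 0 (should be 0)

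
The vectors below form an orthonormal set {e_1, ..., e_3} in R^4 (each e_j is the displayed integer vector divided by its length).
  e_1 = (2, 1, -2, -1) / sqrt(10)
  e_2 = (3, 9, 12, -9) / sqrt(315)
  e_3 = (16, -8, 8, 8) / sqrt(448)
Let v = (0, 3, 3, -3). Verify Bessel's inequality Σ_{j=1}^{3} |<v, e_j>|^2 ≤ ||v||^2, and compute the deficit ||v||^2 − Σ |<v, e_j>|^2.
Σ |<v, e_j>|^2 = 27; ||v||^2 = 27; deficit = 0

Write each e_j = u_j / sqrt(<u_j, u_j>) where u_j is the displayed integer vector. Then <v, e_j> = <v, u_j> / sqrt(<u_j, u_j>), so |<v, e_j>|^2 = <v, u_j>^2 / <u_j, u_j>.
Coefficients: <v, e_1> = 0/sqrt(10), <v, e_2> = 90/sqrt(315), <v, e_3> = -24/sqrt(448).
Square and sum: Σ |<v, e_j>|^2 = 27.
Compute ||v||^2 = v·v = 27.
Deficit = 27 − 27 = 0 ≥ 0, confirming Bessel's inequality. (The deficit equals ||v − Σ <v,e_j> e_j||^2, the squared distance from v to span{e_j}.)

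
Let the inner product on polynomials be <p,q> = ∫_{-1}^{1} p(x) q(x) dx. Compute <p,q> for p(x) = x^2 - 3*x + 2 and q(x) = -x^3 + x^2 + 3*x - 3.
<p,q> = -256/15

Expand the product: p(x)·q(x) = -x^5 + 4*x^4 - 2*x^3 - 10*x^2 + 15*x - 6.
∫_{-1}^{1} of each monomial x^k gives [2/(k+1) if k even, 0 if k odd]. Integrating term-by-term (or equivalently evaluating the antiderivative F(x) = -x^6/6 + 4*x^5/5 - x^4/2 - 10*x^3/3 + 15*x^2/2 - 6*x at the endpoints):
  F(1) − F(−1) = -17/10 − (461/30) = -256/15.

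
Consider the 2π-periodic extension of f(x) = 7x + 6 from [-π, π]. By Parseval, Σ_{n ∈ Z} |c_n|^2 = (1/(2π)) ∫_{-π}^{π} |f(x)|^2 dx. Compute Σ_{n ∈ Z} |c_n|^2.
Σ |c_n|^2 = 49π^2/3 + 36

Expand and integrate term by term over [-π, π]:
  ∫ (7x)^2 dx = 49·(2π^3/3); ∫ 2·7·(6)·x dx = 0 (odd integrand); ∫ 6^2 dx = 36·2π.
So (1/(2π)) ∫_{-π}^{π} (7x + 6)^2 dx = 49π^2/3 + 36 = 49π^2/3 + 36.
Parseval ⇒ Σ |c_n|^2 = 49π^2/3 + 36.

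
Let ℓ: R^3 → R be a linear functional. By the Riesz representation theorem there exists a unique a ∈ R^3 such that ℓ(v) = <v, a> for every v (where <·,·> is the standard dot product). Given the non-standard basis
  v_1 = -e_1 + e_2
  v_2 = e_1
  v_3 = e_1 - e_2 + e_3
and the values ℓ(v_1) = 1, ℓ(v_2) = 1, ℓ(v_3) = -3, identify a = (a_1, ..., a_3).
a = (1, 2, -2)

Write a = (a_1, ..., a_3) in the standard basis. For each basis vector v_i, ℓ(v_i) = <v_i, a> is a linear equation in the a_j's. Collect the n equations into a matrix system V a = ℓ, where row i of V is v_i (expressed in the standard basis). Since V is invertible (lower-triangular with 1s on the diagonal, up to permutation), solve by back-substitution:
  V =
[[-1, 1, 0],
 [1, 0, 0],
 [1, -1, 1]]
  V a = (1, 1, -3)
Solving gives a = (1, 2, -2).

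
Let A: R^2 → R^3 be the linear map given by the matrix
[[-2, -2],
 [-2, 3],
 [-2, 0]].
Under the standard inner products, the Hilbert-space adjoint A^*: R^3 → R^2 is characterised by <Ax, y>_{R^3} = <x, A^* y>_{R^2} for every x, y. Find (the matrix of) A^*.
A^* = A^T =
[[-2, -2, -2],
 [-2, 3, 0]]

For real matrices with standard dot products, the defining identity <Ax, y> = <x, A^* y> gives (Ax)^T y = x^T (A^*) y, i.e. x^T A^T y = x^T (A^*) y. Since this holds for all x, y, we must have A^* = A^T. Therefore
A^* =
[[-2, -2, -2],
 [-2, 3, 0]].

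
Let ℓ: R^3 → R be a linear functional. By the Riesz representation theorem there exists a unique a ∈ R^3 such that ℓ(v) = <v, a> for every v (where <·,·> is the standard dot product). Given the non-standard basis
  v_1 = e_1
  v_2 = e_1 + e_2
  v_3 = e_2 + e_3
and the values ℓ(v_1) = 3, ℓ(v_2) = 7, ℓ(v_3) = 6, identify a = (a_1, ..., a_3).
a = (3, 4, 2)

Write a = (a_1, ..., a_3) in the standard basis. For each basis vector v_i, ℓ(v_i) = <v_i, a> is a linear equation in the a_j's. Collect the n equations into a matrix system V a = ℓ, where row i of V is v_i (expressed in the standard basis). Since V is invertible (lower-triangular with 1s on the diagonal, up to permutation), solve by back-substitution:
  V =
[[1, 0, 0],
 [1, 1, 0],
 [0, 1, 1]]
  V a = (3, 7, 6)
Solving gives a = (3, 4, 2).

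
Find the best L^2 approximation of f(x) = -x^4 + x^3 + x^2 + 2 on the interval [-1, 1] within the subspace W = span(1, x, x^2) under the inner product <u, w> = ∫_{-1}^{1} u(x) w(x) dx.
g(x) = x^2/7 + 3*x/5 + 73/35

The best approximation g ∈ W is the orthogonal projection of f onto W. Writing g = a_0 + a_1 x + a_2 x^2, the coefficients solve the normal equations G · a = b where
  G_{ij} = <φ_i, φ_j> and b_i = <f, φ_i>, with φ_0 = 1, φ_1 = x, φ_2 = x^2.
G =
  [2, 0, 2/3]
  [0, 2/3, 0]
  [2/3, 0, 2/5],
b = (64/15, 2/5, 152/105).
Solving gives a_0 = 73/35, a_1 = 3/5, a_2 = 1/7, so
  g(x) = x^2/7 + 3*x/5 + 73/35.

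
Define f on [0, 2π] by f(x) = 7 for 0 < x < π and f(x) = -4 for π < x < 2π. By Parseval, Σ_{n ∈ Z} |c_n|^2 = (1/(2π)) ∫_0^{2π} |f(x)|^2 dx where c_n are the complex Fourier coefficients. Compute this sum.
Σ |c_n|^2 = 65/2

Parseval equates the L^2 energy of f (normalised by 1/(2π)) with the ℓ^2 sum of its Fourier coefficients: (1/(2π)) ∫_0^{2π} |f|^2 = Σ |c_n|^2.
Compute the left side: (1/(2π)) [∫_0^π 7^2 dx + ∫_π^{2π} (-4)^2 dx] = (1/(2π)) · (49π + 16π) = (49 + 16)/2 = 65/2.
So Σ_{n ∈ Z} |c_n|^2 = 65/2.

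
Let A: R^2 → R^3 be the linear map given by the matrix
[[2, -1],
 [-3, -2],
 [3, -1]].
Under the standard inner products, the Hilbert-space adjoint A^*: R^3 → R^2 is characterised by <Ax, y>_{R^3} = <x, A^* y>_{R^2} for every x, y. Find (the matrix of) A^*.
A^* = A^T =
[[2, -3, 3],
 [-1, -2, -1]]

For real matrices with standard dot products, the defining identity <Ax, y> = <x, A^* y> gives (Ax)^T y = x^T (A^*) y, i.e. x^T A^T y = x^T (A^*) y. Since this holds for all x, y, we must have A^* = A^T. Therefore
A^* =
[[2, -3, 3],
 [-1, -2, -1]].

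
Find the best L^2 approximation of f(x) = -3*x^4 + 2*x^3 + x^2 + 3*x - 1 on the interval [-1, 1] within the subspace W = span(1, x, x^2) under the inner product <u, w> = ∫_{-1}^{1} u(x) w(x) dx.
g(x) = -11*x^2/7 + 21*x/5 - 26/35

The best approximation g ∈ W is the orthogonal projection of f onto W. Writing g = a_0 + a_1 x + a_2 x^2, the coefficients solve the normal equations G · a = b where
  G_{ij} = <φ_i, φ_j> and b_i = <f, φ_i>, with φ_0 = 1, φ_1 = x, φ_2 = x^2.
G =
  [2, 0, 2/3]
  [0, 2/3, 0]
  [2/3, 0, 2/5],
b = (-38/15, 14/5, -118/105).
Solving gives a_0 = -26/35, a_1 = 21/5, a_2 = -11/7, so
  g(x) = -11*x^2/7 + 21*x/5 - 26/35.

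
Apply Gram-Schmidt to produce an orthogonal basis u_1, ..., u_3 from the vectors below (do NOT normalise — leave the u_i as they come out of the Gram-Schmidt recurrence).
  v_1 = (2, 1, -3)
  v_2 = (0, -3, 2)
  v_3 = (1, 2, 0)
Orthogonal basis:
  u_1 = (2, 1, -3)
  u_2 = (9/7, -33/14, 1/14)
  u_3 = (105/101, 60/101, 90/101)

Apply the Gram-Schmidt recurrence
  u_1 = v_1
  u_i = v_i − Σ_{j<i} ((v_i · u_j) / (u_j · u_j)) · u_j.

Step by step this gives:
  u_1 = (2, 1, -3)
  u_2 = (9/7, -33/14, 1/14)
  u_3 = (105/101, 60/101, 90/101)

Orthogonality check:
  u_2 · u_1 = 0 (should be 0)
  u_3 · u_1 = 0 (should be 0)
  u_3 · u_2 = 0 (should be 0)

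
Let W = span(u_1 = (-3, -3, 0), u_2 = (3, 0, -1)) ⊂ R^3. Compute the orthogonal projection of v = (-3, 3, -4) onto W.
proj_W(v) = (-15/11, 15/11, 10/11)

Set up U = [u_1 | ... | u_2] ∈ R^(3×2). The projector onto W = col(U) is P = U (U^T U)^(-1) U^T.
Compute U^T U =
  [18, -9]
  [-9, 10],
and U^T v = (0, -5).
Solve U^T U · c = U^T v for the coefficients: c = (-5/11, -10/11). The projection is proj_W(v) = U c.
Check: (v - proj_W(v)) · u_1 = 0  (should be 0).
Check: (v - proj_W(v)) · u_2 = 0  (should be 0).
Result: proj_W(v) = (-15/11, 15/11, 10/11).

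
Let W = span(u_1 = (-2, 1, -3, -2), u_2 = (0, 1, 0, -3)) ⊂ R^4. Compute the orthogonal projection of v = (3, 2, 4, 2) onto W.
proj_W(v) = (344/131, -104/131, 516/131, 140/131)

Set up U = [u_1 | ... | u_2] ∈ R^(4×2). The projector onto W = col(U) is P = U (U^T U)^(-1) U^T.
Compute U^T U =
  [18, 7]
  [7, 10],
and U^T v = (-20, -4).
Solve U^T U · c = U^T v for the coefficients: c = (-172/131, 68/131). The projection is proj_W(v) = U c.
Check: (v - proj_W(v)) · u_1 = 0  (should be 0).
Check: (v - proj_W(v)) · u_2 = 0  (should be 0).
Result: proj_W(v) = (344/131, -104/131, 516/131, 140/131).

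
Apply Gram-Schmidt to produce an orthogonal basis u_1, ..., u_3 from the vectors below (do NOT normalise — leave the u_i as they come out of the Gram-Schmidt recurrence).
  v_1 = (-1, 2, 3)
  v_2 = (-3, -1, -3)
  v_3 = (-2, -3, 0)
Orthogonal basis:
  u_1 = (-1, 2, 3)
  u_2 = (-25/7, 1/7, -9/7)
  u_3 = (-63/101, -252/101, 147/101)

Apply the Gram-Schmidt recurrence
  u_1 = v_1
  u_i = v_i − Σ_{j<i} ((v_i · u_j) / (u_j · u_j)) · u_j.

Step by step this gives:
  u_1 = (-1, 2, 3)
  u_2 = (-25/7, 1/7, -9/7)
  u_3 = (-63/101, -252/101, 147/101)

Orthogonality check:
  u_2 · u_1 = 0 (should be 0)
  u_3 · u_1 = 0 (should be 0)
  u_3 · u_2 = 0 (should be 0)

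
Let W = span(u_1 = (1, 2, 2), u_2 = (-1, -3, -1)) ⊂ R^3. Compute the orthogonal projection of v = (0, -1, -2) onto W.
proj_W(v) = (-2/3, -5/6, -11/6)

Set up U = [u_1 | ... | u_2] ∈ R^(3×2). The projector onto W = col(U) is P = U (U^T U)^(-1) U^T.
Compute U^T U =
  [9, -9]
  [-9, 11],
and U^T v = (-6, 5).
Solve U^T U · c = U^T v for the coefficients: c = (-7/6, -1/2). The projection is proj_W(v) = U c.
Check: (v - proj_W(v)) · u_1 = 0  (should be 0).
Check: (v - proj_W(v)) · u_2 = 0  (should be 0).
Result: proj_W(v) = (-2/3, -5/6, -11/6).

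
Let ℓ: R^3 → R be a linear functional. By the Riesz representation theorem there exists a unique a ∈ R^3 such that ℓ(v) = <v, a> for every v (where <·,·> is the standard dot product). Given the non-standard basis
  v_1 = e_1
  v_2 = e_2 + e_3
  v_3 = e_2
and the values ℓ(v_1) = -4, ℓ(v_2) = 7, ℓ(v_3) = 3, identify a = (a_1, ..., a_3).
a = (-4, 3, 4)

Write a = (a_1, ..., a_3) in the standard basis. For each basis vector v_i, ℓ(v_i) = <v_i, a> is a linear equation in the a_j's. Collect the n equations into a matrix system V a = ℓ, where row i of V is v_i (expressed in the standard basis). Since V is invertible (lower-triangular with 1s on the diagonal, up to permutation), solve by back-substitution:
  V =
[[1, 0, 0],
 [0, 1, 1],
 [0, 1, 0]]
  V a = (-4, 7, 3)
Solving gives a = (-4, 3, 4).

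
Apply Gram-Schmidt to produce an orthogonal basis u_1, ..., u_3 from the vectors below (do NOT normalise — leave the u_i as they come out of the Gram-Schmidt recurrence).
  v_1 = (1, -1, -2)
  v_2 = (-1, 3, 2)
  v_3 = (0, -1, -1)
Orthogonal basis:
  u_1 = (1, -1, -2)
  u_2 = (1/3, 5/3, -2/3)
  u_3 = (-2/5, 0, -1/5)

Apply the Gram-Schmidt recurrence
  u_1 = v_1
  u_i = v_i − Σ_{j<i} ((v_i · u_j) / (u_j · u_j)) · u_j.

Step by step this gives:
  u_1 = (1, -1, -2)
  u_2 = (1/3, 5/3, -2/3)
  u_3 = (-2/5, 0, -1/5)

Orthogonality check:
  u_2 · u_1 = 0 (should be 0)
  u_3 · u_1 = 0 (should be 0)
  u_3 · u_2 = 0 (should be 0)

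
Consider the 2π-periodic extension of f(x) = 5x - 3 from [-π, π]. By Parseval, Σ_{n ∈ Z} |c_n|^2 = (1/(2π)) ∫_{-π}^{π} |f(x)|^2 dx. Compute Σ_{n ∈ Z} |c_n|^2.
Σ |c_n|^2 = 25π^2/3 + 9

Expand and integrate term by term over [-π, π]:
  ∫ (5x)^2 dx = 25·(2π^3/3); ∫ 2·5·(-3)·x dx = 0 (odd integrand); ∫ (-3)^2 dx = 9·2π.
So (1/(2π)) ∫_{-π}^{π} (5x - 3)^2 dx = 25π^2/3 + 9 = 25π^2/3 + 9.
Parseval ⇒ Σ |c_n|^2 = 25π^2/3 + 9.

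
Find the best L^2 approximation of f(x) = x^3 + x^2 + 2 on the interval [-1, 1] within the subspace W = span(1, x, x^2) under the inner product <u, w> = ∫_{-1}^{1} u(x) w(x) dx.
g(x) = x^2 + 3*x/5 + 2

The best approximation g ∈ W is the orthogonal projection of f onto W. Writing g = a_0 + a_1 x + a_2 x^2, the coefficients solve the normal equations G · a = b where
  G_{ij} = <φ_i, φ_j> and b_i = <f, φ_i>, with φ_0 = 1, φ_1 = x, φ_2 = x^2.
G =
  [2, 0, 2/3]
  [0, 2/3, 0]
  [2/3, 0, 2/5],
b = (14/3, 2/5, 26/15).
Solving gives a_0 = 2, a_1 = 3/5, a_2 = 1, so
  g(x) = x^2 + 3*x/5 + 2.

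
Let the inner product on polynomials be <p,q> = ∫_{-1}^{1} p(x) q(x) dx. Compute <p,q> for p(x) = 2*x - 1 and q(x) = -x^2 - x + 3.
<p,q> = -20/3

Expand the product: p(x)·q(x) = -2*x^3 - x^2 + 7*x - 3.
∫_{-1}^{1} of each monomial x^k gives [2/(k+1) if k even, 0 if k odd]. Integrating term-by-term (or equivalently evaluating the antiderivative F(x) = -x^4/2 - x^3/3 + 7*x^2/2 - 3*x at the endpoints):
  F(1) − F(−1) = -1/3 − (19/3) = -20/3.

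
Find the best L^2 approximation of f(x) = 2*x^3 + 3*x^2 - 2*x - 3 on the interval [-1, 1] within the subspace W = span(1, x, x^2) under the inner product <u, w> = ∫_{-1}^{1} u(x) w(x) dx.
g(x) = 3*x^2 - 4*x/5 - 3

The best approximation g ∈ W is the orthogonal projection of f onto W. Writing g = a_0 + a_1 x + a_2 x^2, the coefficients solve the normal equations G · a = b where
  G_{ij} = <φ_i, φ_j> and b_i = <f, φ_i>, with φ_0 = 1, φ_1 = x, φ_2 = x^2.
G =
  [2, 0, 2/3]
  [0, 2/3, 0]
  [2/3, 0, 2/5],
b = (-4, -8/15, -4/5).
Solving gives a_0 = -3, a_1 = -4/5, a_2 = 3, so
  g(x) = 3*x^2 - 4*x/5 - 3.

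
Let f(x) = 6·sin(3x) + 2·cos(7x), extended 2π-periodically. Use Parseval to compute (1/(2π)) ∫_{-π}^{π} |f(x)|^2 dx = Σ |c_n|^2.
Σ |c_n|^2 = 20

Expand |f|^2 and use orthogonality of {sin(nx), cos(mx)} on [-π, π]:
  ∫_{-π}^{π} sin(nx)^2 dx = π, ∫ cos(mx)^2 dx = π, and cross terms integrate to 0.
So ∫_{-π}^{π} f(x)^2 dx = 6^2 · π + 2^2 · π = (36 + 4)π.
Divide by 2π: (36 + 4)/2 = 20.
By Parseval, this equals Σ |c_n|^2.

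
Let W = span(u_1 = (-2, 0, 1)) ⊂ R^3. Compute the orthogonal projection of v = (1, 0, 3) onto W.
proj_W(v) = (-2/5, 0, 1/5)

Set up U = [u_1 | ... | u_1] ∈ R^(3×1). The projector onto W = col(U) is P = U (U^T U)^(-1) U^T.
Compute U^T U =
  [5],
and U^T v = (1).
Solve U^T U · c = U^T v for the coefficients: c = (1/5). The projection is proj_W(v) = U c.
Check: (v - proj_W(v)) · u_1 = 0  (should be 0).
Result: proj_W(v) = (-2/5, 0, 1/5).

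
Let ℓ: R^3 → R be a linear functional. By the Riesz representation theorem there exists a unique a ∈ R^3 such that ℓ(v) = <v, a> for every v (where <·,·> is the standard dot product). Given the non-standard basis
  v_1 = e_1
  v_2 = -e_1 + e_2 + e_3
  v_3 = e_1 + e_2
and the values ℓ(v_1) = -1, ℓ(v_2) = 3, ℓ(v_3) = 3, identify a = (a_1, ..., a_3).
a = (-1, 4, -2)

Write a = (a_1, ..., a_3) in the standard basis. For each basis vector v_i, ℓ(v_i) = <v_i, a> is a linear equation in the a_j's. Collect the n equations into a matrix system V a = ℓ, where row i of V is v_i (expressed in the standard basis). Since V is invertible (lower-triangular with 1s on the diagonal, up to permutation), solve by back-substitution:
  V =
[[1, 0, 0],
 [-1, 1, 1],
 [1, 1, 0]]
  V a = (-1, 3, 3)
Solving gives a = (-1, 4, -2).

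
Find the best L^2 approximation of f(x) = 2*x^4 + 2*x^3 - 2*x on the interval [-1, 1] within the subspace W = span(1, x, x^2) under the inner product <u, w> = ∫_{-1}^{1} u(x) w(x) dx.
g(x) = 12*x^2/7 - 4*x/5 - 6/35

The best approximation g ∈ W is the orthogonal projection of f onto W. Writing g = a_0 + a_1 x + a_2 x^2, the coefficients solve the normal equations G · a = b where
  G_{ij} = <φ_i, φ_j> and b_i = <f, φ_i>, with φ_0 = 1, φ_1 = x, φ_2 = x^2.
G =
  [2, 0, 2/3]
  [0, 2/3, 0]
  [2/3, 0, 2/5],
b = (4/5, -8/15, 4/7).
Solving gives a_0 = -6/35, a_1 = -4/5, a_2 = 12/7, so
  g(x) = 12*x^2/7 - 4*x/5 - 6/35.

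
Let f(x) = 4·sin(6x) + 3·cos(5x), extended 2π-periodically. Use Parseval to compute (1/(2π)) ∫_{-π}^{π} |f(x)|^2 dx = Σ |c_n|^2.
Σ |c_n|^2 = 25/2

Expand |f|^2 and use orthogonality of {sin(nx), cos(mx)} on [-π, π]:
  ∫_{-π}^{π} sin(nx)^2 dx = π, ∫ cos(mx)^2 dx = π, and cross terms integrate to 0.
So ∫_{-π}^{π} f(x)^2 dx = 4^2 · π + 3^2 · π = (16 + 9)π.
Divide by 2π: (16 + 9)/2 = 25/2.
By Parseval, this equals Σ |c_n|^2.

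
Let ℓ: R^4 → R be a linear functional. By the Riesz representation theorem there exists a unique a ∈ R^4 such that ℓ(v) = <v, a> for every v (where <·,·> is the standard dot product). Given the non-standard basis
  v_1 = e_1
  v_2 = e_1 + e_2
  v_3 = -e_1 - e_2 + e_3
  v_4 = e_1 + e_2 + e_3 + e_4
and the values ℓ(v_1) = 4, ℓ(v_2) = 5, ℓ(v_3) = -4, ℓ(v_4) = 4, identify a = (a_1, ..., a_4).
a = (4, 1, 1, -2)

Write a = (a_1, ..., a_4) in the standard basis. For each basis vector v_i, ℓ(v_i) = <v_i, a> is a linear equation in the a_j's. Collect the n equations into a matrix system V a = ℓ, where row i of V is v_i (expressed in the standard basis). Since V is invertible (lower-triangular with 1s on the diagonal, up to permutation), solve by back-substitution:
  V =
[[1, 0, 0, 0],
 [1, 1, 0, 0],
 [-1, -1, 1, 0],
 [1, 1, 1, 1]]
  V a = (4, 5, -4, 4)
Solving gives a = (4, 1, 1, -2).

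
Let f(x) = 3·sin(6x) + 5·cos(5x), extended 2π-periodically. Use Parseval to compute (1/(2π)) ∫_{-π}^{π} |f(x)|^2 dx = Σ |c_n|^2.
Σ |c_n|^2 = 17

Expand |f|^2 and use orthogonality of {sin(nx), cos(mx)} on [-π, π]:
  ∫_{-π}^{π} sin(nx)^2 dx = π, ∫ cos(mx)^2 dx = π, and cross terms integrate to 0.
So ∫_{-π}^{π} f(x)^2 dx = 3^2 · π + 5^2 · π = (9 + 25)π.
Divide by 2π: (9 + 25)/2 = 17.
By Parseval, this equals Σ |c_n|^2.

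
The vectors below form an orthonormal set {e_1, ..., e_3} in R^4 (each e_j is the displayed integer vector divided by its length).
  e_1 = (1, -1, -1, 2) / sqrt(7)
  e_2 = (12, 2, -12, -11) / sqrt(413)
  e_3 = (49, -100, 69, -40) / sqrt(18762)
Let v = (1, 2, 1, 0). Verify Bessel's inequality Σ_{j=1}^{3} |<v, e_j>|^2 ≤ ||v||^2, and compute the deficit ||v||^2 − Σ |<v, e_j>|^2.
Σ |<v, e_j>|^2 = 154/159; ||v||^2 = 6; deficit = 800/159

Write each e_j = u_j / sqrt(<u_j, u_j>) where u_j is the displayed integer vector. Then <v, e_j> = <v, u_j> / sqrt(<u_j, u_j>), so |<v, e_j>|^2 = <v, u_j>^2 / <u_j, u_j>.
Coefficients: <v, e_1> = -2/sqrt(7), <v, e_2> = 4/sqrt(413), <v, e_3> = -82/sqrt(18762).
Square and sum: Σ |<v, e_j>|^2 = 154/159.
Compute ||v||^2 = v·v = 6.
Deficit = 6 − 154/159 = 800/159 ≥ 0, confirming Bessel's inequality. (The deficit equals ||v − Σ <v,e_j> e_j||^2, the squared distance from v to span{e_j}.)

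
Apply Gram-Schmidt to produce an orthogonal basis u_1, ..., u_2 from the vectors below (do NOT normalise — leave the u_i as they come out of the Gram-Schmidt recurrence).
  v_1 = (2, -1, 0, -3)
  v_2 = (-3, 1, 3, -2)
Orthogonal basis:
  u_1 = (2, -1, 0, -3)
  u_2 = (-20/7, 13/14, 3, -31/14)

Apply the Gram-Schmidt recurrence
  u_1 = v_1
  u_i = v_i − Σ_{j<i} ((v_i · u_j) / (u_j · u_j)) · u_j.

Step by step this gives:
  u_1 = (2, -1, 0, -3)
  u_2 = (-20/7, 13/14, 3, -31/14)

Orthogonality check:
  u_2 · u_1 = 0 (should be 0)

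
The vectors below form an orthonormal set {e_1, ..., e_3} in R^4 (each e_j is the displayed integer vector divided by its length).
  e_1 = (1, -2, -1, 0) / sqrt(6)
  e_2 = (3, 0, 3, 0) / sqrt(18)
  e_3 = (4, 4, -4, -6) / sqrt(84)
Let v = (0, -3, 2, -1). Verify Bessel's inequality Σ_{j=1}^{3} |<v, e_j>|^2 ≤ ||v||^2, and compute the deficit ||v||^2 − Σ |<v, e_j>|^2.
Σ |<v, e_j>|^2 = 7; ||v||^2 = 14; deficit = 7

Write each e_j = u_j / sqrt(<u_j, u_j>) where u_j is the displayed integer vector. Then <v, e_j> = <v, u_j> / sqrt(<u_j, u_j>), so |<v, e_j>|^2 = <v, u_j>^2 / <u_j, u_j>.
Coefficients: <v, e_1> = 4/sqrt(6), <v, e_2> = 6/sqrt(18), <v, e_3> = -14/sqrt(84).
Square and sum: Σ |<v, e_j>|^2 = 7.
Compute ||v||^2 = v·v = 14.
Deficit = 14 − 7 = 7 ≥ 0, confirming Bessel's inequality. (The deficit equals ||v − Σ <v,e_j> e_j||^2, the squared distance from v to span{e_j}.)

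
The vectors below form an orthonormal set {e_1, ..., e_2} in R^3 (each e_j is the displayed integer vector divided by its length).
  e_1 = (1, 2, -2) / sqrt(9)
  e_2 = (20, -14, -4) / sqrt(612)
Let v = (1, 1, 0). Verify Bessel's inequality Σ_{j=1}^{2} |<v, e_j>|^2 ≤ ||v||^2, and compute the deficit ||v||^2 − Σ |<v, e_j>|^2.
Σ |<v, e_j>|^2 = 18/17; ||v||^2 = 2; deficit = 16/17

Write each e_j = u_j / sqrt(<u_j, u_j>) where u_j is the displayed integer vector. Then <v, e_j> = <v, u_j> / sqrt(<u_j, u_j>), so |<v, e_j>|^2 = <v, u_j>^2 / <u_j, u_j>.
Coefficients: <v, e_1> = 3/sqrt(9), <v, e_2> = 6/sqrt(612).
Square and sum: Σ |<v, e_j>|^2 = 18/17.
Compute ||v||^2 = v·v = 2.
Deficit = 2 − 18/17 = 16/17 ≥ 0, confirming Bessel's inequality. (The deficit equals ||v − Σ <v,e_j> e_j||^2, the squared distance from v to span{e_j}.)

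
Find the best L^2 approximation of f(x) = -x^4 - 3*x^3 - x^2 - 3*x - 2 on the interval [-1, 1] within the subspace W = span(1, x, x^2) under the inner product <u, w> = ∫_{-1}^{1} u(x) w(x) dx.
g(x) = -13*x^2/7 - 24*x/5 - 67/35

The best approximation g ∈ W is the orthogonal projection of f onto W. Writing g = a_0 + a_1 x + a_2 x^2, the coefficients solve the normal equations G · a = b where
  G_{ij} = <φ_i, φ_j> and b_i = <f, φ_i>, with φ_0 = 1, φ_1 = x, φ_2 = x^2.
G =
  [2, 0, 2/3]
  [0, 2/3, 0]
  [2/3, 0, 2/5],
b = (-76/15, -16/5, -212/105).
Solving gives a_0 = -67/35, a_1 = -24/5, a_2 = -13/7, so
  g(x) = -13*x^2/7 - 24*x/5 - 67/35.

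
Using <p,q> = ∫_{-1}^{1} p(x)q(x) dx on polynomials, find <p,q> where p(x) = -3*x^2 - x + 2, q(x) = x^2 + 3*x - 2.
<p,q> = -88/15

Expand the product: p(x)·q(x) = -3*x^4 - 10*x^3 + 5*x^2 + 8*x - 4.
∫_{-1}^{1} of each monomial x^k gives [2/(k+1) if k even, 0 if k odd]. Integrating term-by-term (or equivalently evaluating the antiderivative F(x) = -3*x^5/5 - 5*x^4/2 + 5*x^3/3 + 4*x^2 - 4*x at the endpoints):
  F(1) − F(−1) = -43/30 − (133/30) = -88/15.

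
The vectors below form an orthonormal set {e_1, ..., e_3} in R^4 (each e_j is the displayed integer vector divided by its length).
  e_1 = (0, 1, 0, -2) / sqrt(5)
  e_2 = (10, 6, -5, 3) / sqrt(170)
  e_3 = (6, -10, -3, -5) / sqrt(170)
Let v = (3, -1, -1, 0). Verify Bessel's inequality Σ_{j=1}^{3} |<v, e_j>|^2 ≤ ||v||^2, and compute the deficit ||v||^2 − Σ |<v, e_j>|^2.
Σ |<v, e_j>|^2 = 54/5; ||v||^2 = 11; deficit = 1/5

Write each e_j = u_j / sqrt(<u_j, u_j>) where u_j is the displayed integer vector. Then <v, e_j> = <v, u_j> / sqrt(<u_j, u_j>), so |<v, e_j>|^2 = <v, u_j>^2 / <u_j, u_j>.
Coefficients: <v, e_1> = -1/sqrt(5), <v, e_2> = 29/sqrt(170), <v, e_3> = 31/sqrt(170).
Square and sum: Σ |<v, e_j>|^2 = 54/5.
Compute ||v||^2 = v·v = 11.
Deficit = 11 − 54/5 = 1/5 ≥ 0, confirming Bessel's inequality. (The deficit equals ||v − Σ <v,e_j> e_j||^2, the squared distance from v to span{e_j}.)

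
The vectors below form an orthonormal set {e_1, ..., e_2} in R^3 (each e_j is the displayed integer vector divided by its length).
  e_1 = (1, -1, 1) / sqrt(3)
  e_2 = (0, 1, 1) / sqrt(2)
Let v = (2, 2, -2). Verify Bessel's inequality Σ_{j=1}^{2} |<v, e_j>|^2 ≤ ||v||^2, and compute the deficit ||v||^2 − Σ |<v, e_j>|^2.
Σ |<v, e_j>|^2 = 4/3; ||v||^2 = 12; deficit = 32/3

Write each e_j = u_j / sqrt(<u_j, u_j>) where u_j is the displayed integer vector. Then <v, e_j> = <v, u_j> / sqrt(<u_j, u_j>), so |<v, e_j>|^2 = <v, u_j>^2 / <u_j, u_j>.
Coefficients: <v, e_1> = -2/sqrt(3), <v, e_2> = 0/sqrt(2).
Square and sum: Σ |<v, e_j>|^2 = 4/3.
Compute ||v||^2 = v·v = 12.
Deficit = 12 − 4/3 = 32/3 ≥ 0, confirming Bessel's inequality. (The deficit equals ||v − Σ <v,e_j> e_j||^2, the squared distance from v to span{e_j}.)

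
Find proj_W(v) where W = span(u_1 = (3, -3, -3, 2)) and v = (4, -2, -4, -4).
proj_W(v) = (66/31, -66/31, -66/31, 44/31)

Set up U = [u_1 | ... | u_1] ∈ R^(4×1). The projector onto W = col(U) is P = U (U^T U)^(-1) U^T.
Compute U^T U =
  [31],
and U^T v = (22).
Solve U^T U · c = U^T v for the coefficients: c = (22/31). The projection is proj_W(v) = U c.
Check: (v - proj_W(v)) · u_1 = 0  (should be 0).
Result: proj_W(v) = (66/31, -66/31, -66/31, 44/31).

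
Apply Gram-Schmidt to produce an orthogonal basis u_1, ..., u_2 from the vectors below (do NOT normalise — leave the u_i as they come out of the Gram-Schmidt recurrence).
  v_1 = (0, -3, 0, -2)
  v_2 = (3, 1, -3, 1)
Orthogonal basis:
  u_1 = (0, -3, 0, -2)
  u_2 = (3, -2/13, -3, 3/13)

Apply the Gram-Schmidt recurrence
  u_1 = v_1
  u_i = v_i − Σ_{j<i} ((v_i · u_j) / (u_j · u_j)) · u_j.

Step by step this gives:
  u_1 = (0, -3, 0, -2)
  u_2 = (3, -2/13, -3, 3/13)

Orthogonality check:
  u_2 · u_1 = 0 (should be 0)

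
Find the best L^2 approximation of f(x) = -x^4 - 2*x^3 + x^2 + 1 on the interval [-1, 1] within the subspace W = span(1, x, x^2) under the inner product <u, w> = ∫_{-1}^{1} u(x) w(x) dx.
g(x) = x^2/7 - 6*x/5 + 38/35

The best approximation g ∈ W is the orthogonal projection of f onto W. Writing g = a_0 + a_1 x + a_2 x^2, the coefficients solve the normal equations G · a = b where
  G_{ij} = <φ_i, φ_j> and b_i = <f, φ_i>, with φ_0 = 1, φ_1 = x, φ_2 = x^2.
G =
  [2, 0, 2/3]
  [0, 2/3, 0]
  [2/3, 0, 2/5],
b = (34/15, -4/5, 82/105).
Solving gives a_0 = 38/35, a_1 = -6/5, a_2 = 1/7, so
  g(x) = x^2/7 - 6*x/5 + 38/35.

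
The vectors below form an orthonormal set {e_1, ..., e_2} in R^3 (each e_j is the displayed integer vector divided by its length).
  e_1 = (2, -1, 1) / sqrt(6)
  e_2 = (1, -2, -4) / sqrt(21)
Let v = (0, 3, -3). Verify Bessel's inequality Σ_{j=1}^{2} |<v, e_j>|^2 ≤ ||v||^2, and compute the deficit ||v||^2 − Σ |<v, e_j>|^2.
Σ |<v, e_j>|^2 = 54/7; ||v||^2 = 18; deficit = 72/7

Write each e_j = u_j / sqrt(<u_j, u_j>) where u_j is the displayed integer vector. Then <v, e_j> = <v, u_j> / sqrt(<u_j, u_j>), so |<v, e_j>|^2 = <v, u_j>^2 / <u_j, u_j>.
Coefficients: <v, e_1> = -6/sqrt(6), <v, e_2> = 6/sqrt(21).
Square and sum: Σ |<v, e_j>|^2 = 54/7.
Compute ||v||^2 = v·v = 18.
Deficit = 18 − 54/7 = 72/7 ≥ 0, confirming Bessel's inequality. (The deficit equals ||v − Σ <v,e_j> e_j||^2, the squared distance from v to span{e_j}.)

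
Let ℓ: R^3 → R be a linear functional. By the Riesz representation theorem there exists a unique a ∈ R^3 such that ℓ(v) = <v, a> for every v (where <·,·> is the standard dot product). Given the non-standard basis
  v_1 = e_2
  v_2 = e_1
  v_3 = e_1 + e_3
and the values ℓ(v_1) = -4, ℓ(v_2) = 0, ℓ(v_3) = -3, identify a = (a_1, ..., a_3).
a = (0, -4, -3)

Write a = (a_1, ..., a_3) in the standard basis. For each basis vector v_i, ℓ(v_i) = <v_i, a> is a linear equation in the a_j's. Collect the n equations into a matrix system V a = ℓ, where row i of V is v_i (expressed in the standard basis). Since V is invertible (lower-triangular with 1s on the diagonal, up to permutation), solve by back-substitution:
  V =
[[0, 1, 0],
 [1, 0, 0],
 [1, 0, 1]]
  V a = (-4, 0, -3)
Solving gives a = (0, -4, -3).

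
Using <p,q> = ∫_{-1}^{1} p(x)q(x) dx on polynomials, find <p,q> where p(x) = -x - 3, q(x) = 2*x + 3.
<p,q> = -58/3

Expand the product: p(x)·q(x) = -2*x^2 - 9*x - 9.
∫_{-1}^{1} of each monomial x^k gives [2/(k+1) if k even, 0 if k odd]. Integrating term-by-term (or equivalently evaluating the antiderivative F(x) = -2*x^3/3 - 9*x^2/2 - 9*x at the endpoints):
  F(1) − F(−1) = -85/6 − (31/6) = -58/3.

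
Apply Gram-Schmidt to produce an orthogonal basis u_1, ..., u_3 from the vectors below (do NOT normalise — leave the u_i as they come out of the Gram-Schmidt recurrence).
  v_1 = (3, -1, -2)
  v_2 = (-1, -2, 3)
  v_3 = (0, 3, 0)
Orthogonal basis:
  u_1 = (3, -1, -2)
  u_2 = (1/2, -5/2, 2)
  u_3 = (1, 1, 1)

Apply the Gram-Schmidt recurrence
  u_1 = v_1
  u_i = v_i − Σ_{j<i} ((v_i · u_j) / (u_j · u_j)) · u_j.

Step by step this gives:
  u_1 = (3, -1, -2)
  u_2 = (1/2, -5/2, 2)
  u_3 = (1, 1, 1)

Orthogonality check:
  u_2 · u_1 = 0 (should be 0)
  u_3 · u_1 = 0 (should be 0)
  u_3 · u_2 = 0 (should be 0)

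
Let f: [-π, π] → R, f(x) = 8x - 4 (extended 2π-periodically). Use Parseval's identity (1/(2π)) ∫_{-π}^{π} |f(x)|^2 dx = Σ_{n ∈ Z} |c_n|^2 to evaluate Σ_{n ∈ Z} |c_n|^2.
Σ |c_n|^2 = 64π^2/3 + 16

Expand and integrate term by term over [-π, π]:
  ∫ (8x)^2 dx = 64·(2π^3/3); ∫ 2·8·(-4)·x dx = 0 (odd integrand); ∫ (-4)^2 dx = 16·2π.
So (1/(2π)) ∫_{-π}^{π} (8x - 4)^2 dx = 64π^2/3 + 16 = 64π^2/3 + 16.
Parseval ⇒ Σ |c_n|^2 = 64π^2/3 + 16.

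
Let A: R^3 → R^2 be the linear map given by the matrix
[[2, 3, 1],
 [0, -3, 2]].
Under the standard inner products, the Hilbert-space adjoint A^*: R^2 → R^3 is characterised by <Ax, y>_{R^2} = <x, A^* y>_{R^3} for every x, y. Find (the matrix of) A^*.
A^* = A^T =
[[2, 0],
 [3, -3],
 [1, 2]]

For real matrices with standard dot products, the defining identity <Ax, y> = <x, A^* y> gives (Ax)^T y = x^T (A^*) y, i.e. x^T A^T y = x^T (A^*) y. Since this holds for all x, y, we must have A^* = A^T. Therefore
A^* =
[[2, 0],
 [3, -3],
 [1, 2]].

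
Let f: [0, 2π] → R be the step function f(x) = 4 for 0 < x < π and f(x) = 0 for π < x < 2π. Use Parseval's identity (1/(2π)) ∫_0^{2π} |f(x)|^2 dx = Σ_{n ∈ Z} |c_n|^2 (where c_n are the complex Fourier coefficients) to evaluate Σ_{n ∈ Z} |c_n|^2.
Σ |c_n|^2 = 8

Parseval equates the L^2 energy of f (normalised by 1/(2π)) with the ℓ^2 sum of its Fourier coefficients: (1/(2π)) ∫_0^{2π} |f|^2 = Σ |c_n|^2.
Compute the left side: (1/(2π)) [∫_0^π 4^2 dx + ∫_π^{2π} 0^2 dx] = (1/(2π)) · (16π + 0π) = (16 + 0)/2 = 8.
So Σ_{n ∈ Z} |c_n|^2 = 8.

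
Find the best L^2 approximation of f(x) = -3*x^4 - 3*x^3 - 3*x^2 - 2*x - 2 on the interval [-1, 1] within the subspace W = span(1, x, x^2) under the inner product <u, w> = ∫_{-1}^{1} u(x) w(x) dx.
g(x) = -39*x^2/7 - 19*x/5 - 61/35

The best approximation g ∈ W is the orthogonal projection of f onto W. Writing g = a_0 + a_1 x + a_2 x^2, the coefficients solve the normal equations G · a = b where
  G_{ij} = <φ_i, φ_j> and b_i = <f, φ_i>, with φ_0 = 1, φ_1 = x, φ_2 = x^2.
G =
  [2, 0, 2/3]
  [0, 2/3, 0]
  [2/3, 0, 2/5],
b = (-36/5, -38/15, -356/105).
Solving gives a_0 = -61/35, a_1 = -19/5, a_2 = -39/7, so
  g(x) = -39*x^2/7 - 19*x/5 - 61/35.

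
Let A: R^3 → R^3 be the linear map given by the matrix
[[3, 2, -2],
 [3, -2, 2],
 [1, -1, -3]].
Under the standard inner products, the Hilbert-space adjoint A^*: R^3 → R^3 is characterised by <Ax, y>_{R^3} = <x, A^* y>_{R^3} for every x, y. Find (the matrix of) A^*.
A^* = A^T =
[[3, 3, 1],
 [2, -2, -1],
 [-2, 2, -3]]

For real matrices with standard dot products, the defining identity <Ax, y> = <x, A^* y> gives (Ax)^T y = x^T (A^*) y, i.e. x^T A^T y = x^T (A^*) y. Since this holds for all x, y, we must have A^* = A^T. Therefore
A^* =
[[3, 3, 1],
 [2, -2, -1],
 [-2, 2, -3]].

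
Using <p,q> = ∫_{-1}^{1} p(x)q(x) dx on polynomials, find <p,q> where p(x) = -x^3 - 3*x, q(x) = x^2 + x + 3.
<p,q> = -12/5

Expand the product: p(x)·q(x) = -x^5 - x^4 - 6*x^3 - 3*x^2 - 9*x.
∫_{-1}^{1} of each monomial x^k gives [2/(k+1) if k even, 0 if k odd]. Integrating term-by-term (or equivalently evaluating the antiderivative F(x) = -x^6/6 - x^5/5 - 3*x^4/2 - x^3 - 9*x^2/2 at the endpoints):
  F(1) − F(−1) = -221/30 − (-149/30) = -12/5.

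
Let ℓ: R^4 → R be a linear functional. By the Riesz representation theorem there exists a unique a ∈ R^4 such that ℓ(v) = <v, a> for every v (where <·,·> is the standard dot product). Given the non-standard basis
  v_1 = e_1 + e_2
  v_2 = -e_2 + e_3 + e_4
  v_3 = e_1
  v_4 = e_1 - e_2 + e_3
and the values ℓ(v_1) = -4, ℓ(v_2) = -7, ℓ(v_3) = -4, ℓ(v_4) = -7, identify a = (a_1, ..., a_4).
a = (-4, 0, -3, -4)

Write a = (a_1, ..., a_4) in the standard basis. For each basis vector v_i, ℓ(v_i) = <v_i, a> is a linear equation in the a_j's. Collect the n equations into a matrix system V a = ℓ, where row i of V is v_i (expressed in the standard basis). Since V is invertible (lower-triangular with 1s on the diagonal, up to permutation), solve by back-substitution:
  V =
[[1, 1, 0, 0],
 [0, -1, 1, 1],
 [1, 0, 0, 0],
 [1, -1, 1, 0]]
  V a = (-4, -7, -4, -7)
Solving gives a = (-4, 0, -3, -4).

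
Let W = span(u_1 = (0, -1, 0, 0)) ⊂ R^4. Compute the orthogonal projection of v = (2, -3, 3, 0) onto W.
proj_W(v) = (0, -3, 0, 0)

Set up U = [u_1 | ... | u_1] ∈ R^(4×1). The projector onto W = col(U) is P = U (U^T U)^(-1) U^T.
Compute U^T U =
  [1],
and U^T v = (3).
Solve U^T U · c = U^T v for the coefficients: c = (3). The projection is proj_W(v) = U c.
Check: (v - proj_W(v)) · u_1 = 0  (should be 0).
Result: proj_W(v) = (0, -3, 0, 0).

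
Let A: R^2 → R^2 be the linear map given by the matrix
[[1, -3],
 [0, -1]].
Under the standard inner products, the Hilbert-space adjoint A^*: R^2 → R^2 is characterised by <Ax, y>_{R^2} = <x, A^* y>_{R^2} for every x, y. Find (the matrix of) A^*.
A^* = A^T =
[[1, 0],
 [-3, -1]]

For real matrices with standard dot products, the defining identity <Ax, y> = <x, A^* y> gives (Ax)^T y = x^T (A^*) y, i.e. x^T A^T y = x^T (A^*) y. Since this holds for all x, y, we must have A^* = A^T. Therefore
A^* =
[[1, 0],
 [-3, -1]].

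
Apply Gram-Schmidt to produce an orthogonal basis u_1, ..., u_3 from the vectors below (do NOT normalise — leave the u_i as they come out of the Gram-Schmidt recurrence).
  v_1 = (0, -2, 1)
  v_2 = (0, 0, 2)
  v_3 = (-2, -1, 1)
Orthogonal basis:
  u_1 = (0, -2, 1)
  u_2 = (0, 4/5, 8/5)
  u_3 = (-2, 0, 0)

Apply the Gram-Schmidt recurrence
  u_1 = v_1
  u_i = v_i − Σ_{j<i} ((v_i · u_j) / (u_j · u_j)) · u_j.

Step by step this gives:
  u_1 = (0, -2, 1)
  u_2 = (0, 4/5, 8/5)
  u_3 = (-2, 0, 0)

Orthogonality check:
  u_2 · u_1 = 0 (should be 0)
  u_3 · u_1 = 0 (should be 0)
  u_3 · u_2 = 0 (should be 0)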